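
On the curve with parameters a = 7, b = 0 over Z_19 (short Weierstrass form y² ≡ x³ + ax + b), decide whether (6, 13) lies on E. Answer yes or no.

no

y² = 13² ≡ 17; x³ + 7x + 0 = 258 ≡ 11 (mod 19). 17 ≠ 11.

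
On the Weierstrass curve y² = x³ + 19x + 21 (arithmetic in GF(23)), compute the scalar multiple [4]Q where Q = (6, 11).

Repeated addition: build up to 4Q.
2Q: tangent at (6, 11): λ = (3·6² + 19)/(2·11) ≡ 12/22. 22⁻¹ ≡ 22 (mod 23), so λ ≡ 12·22 ≡ 11.
  x = λ² - 6 - 6 = 121 - 12 ≡ 17; y = λ·(6 - 17) - 11 ≡ 6. → (17, 6)
3Q: (17, 6) + (6, 11). λ = (11 - 6)/(6 - 17) ≡ 5/12 mod 23. 12⁻¹ ≡ 2 (mod 23), so λ ≡ 10.
  x = λ² - 17 - 6 = 100 - 23 ≡ 8; y = λ·(17 - 8) - 6 ≡ 15. → (8, 15)
4Q: (8, 15) + (6, 11). λ = (11 - 15)/(6 - 8) ≡ 19/21 mod 23. 21⁻¹ ≡ 11 (mod 23), so λ ≡ 2.
  x = λ² - 8 - 6 = 4 - 14 ≡ 13; y = λ·(8 - 13) - 15 ≡ 21. → (13, 21)

(13, 21)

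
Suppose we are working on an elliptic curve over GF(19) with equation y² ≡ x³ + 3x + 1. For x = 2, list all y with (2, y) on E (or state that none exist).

x³ + 3x + 1 = 15 ≡ 15 (mod 19).
15 is a non-residue mod 19; no y exists.

none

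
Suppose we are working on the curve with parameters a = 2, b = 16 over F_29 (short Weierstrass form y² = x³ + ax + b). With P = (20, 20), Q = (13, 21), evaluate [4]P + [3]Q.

(20, 20)

First 4P:
Repeated addition: build up to 4P.
2P: tangent at (20, 20): λ = (3·20² + 2)/(2·20) ≡ 13/11. 11⁻¹ ≡ 8 (mod 29), so λ ≡ 13·8 ≡ 17.
  x = λ² - 20 - 20 = 289 - 40 ≡ 17; y = λ·(20 - 17) - 20 ≡ 2. → (17, 2)
3P: (17, 2) + (20, 20). λ = (20 - 2)/(20 - 17) ≡ 18/3 mod 29. 3⁻¹ ≡ 10 (mod 29), so λ ≡ 6.
  x = λ² - 17 - 20 = 36 - 37 ≡ 28; y = λ·(17 - 28) - 2 ≡ 19. → (28, 19)
4P: (28, 19) + (20, 20). λ = (20 - 19)/(20 - 28) ≡ 1/21 mod 29. 21⁻¹ ≡ 18 (mod 29) since 21·18 = 378 ≡ 1, so λ ≡ 18.
  x = λ² - 28 - 20 = 324 - 48 ≡ 15; y = λ·(28 - 15) - 19 ≡ 12. → (15, 12)
4P = (15, 12).
Next 3Q:
Repeated addition: build up to 3Q.
2Q: tangent at (13, 21): λ = (3·13² + 2)/(2·21) ≡ 16/13. 13⁻¹ ≡ 9 (mod 29) since 13·9 = 117 ≡ 1, so λ ≡ 16·9 ≡ 28.
  x = λ² - 13 - 13 = 784 - 26 ≡ 4; y = λ·(13 - 4) - 21 ≡ 28. → (4, 28)
3Q: (4, 28) + (13, 21). λ = (21 - 28)/(13 - 4) ≡ 22/9 mod 29. 9⁻¹ ≡ 13 (mod 29), so λ ≡ 25.
  x = λ² - 4 - 13 = 625 - 17 ≡ 28; y = λ·(4 - 28) - 28 ≡ 10. → (28, 10)
3Q = (28, 10).
Finally 4P + 3Q:
(15, 12) + (28, 10). λ = (10 - 12)/(28 - 15) ≡ 27/13 mod 29. 13⁻¹ ≡ 9 (mod 29), so λ ≡ 11.
  x = λ² - 15 - 28 = 121 - 43 ≡ 20; y = λ·(15 - 20) - 12 ≡ 20. → (20, 20)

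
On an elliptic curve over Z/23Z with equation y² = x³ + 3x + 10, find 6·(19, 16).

(5, 14)

Write P = (19, 16).
Repeated addition: build up to 6P.
2P: tangent at (19, 16): λ = (3·19² + 3)/(2·16) ≡ 5/9. 9⁻¹ ≡ 18 (mod 23), so λ ≡ 5·18 ≡ 21.
  x = λ² - 19 - 19 = 441 - 38 ≡ 12; y = λ·(19 - 12) - 16 ≡ 16. → (12, 16)
3P: (12, 16) + (19, 16). λ = (16 - 16)/(19 - 12) ≡ 0/7 mod 23. 7⁻¹ ≡ 10 (mod 23) since 7·10 = 70 ≡ 1, so λ ≡ 0.
  x = λ² - 12 - 19 = 0 - 31 ≡ 15; y = λ·(12 - 15) - 16 ≡ 7. → (15, 7)
4P: (15, 7) + (19, 16). λ = (16 - 7)/(19 - 15) ≡ 9/4 mod 23. 4⁻¹ ≡ 6 (mod 23), so λ ≡ 8.
  x = λ² - 15 - 19 = 64 - 34 ≡ 7; y = λ·(15 - 7) - 7 ≡ 11. → (7, 11)
5P: (7, 11) + (19, 16). λ = (16 - 11)/(19 - 7) ≡ 5/12 mod 23. 12⁻¹ ≡ 2 (mod 23) since 12·2 = 24 ≡ 1, so λ ≡ 10.
  x = λ² - 7 - 19 = 100 - 26 ≡ 5; y = λ·(7 - 5) - 11 ≡ 9. → (5, 9)
6P: (5, 9) + (19, 16). λ = (16 - 9)/(19 - 5) ≡ 7/14 mod 23. 14⁻¹ ≡ 5 (mod 23), so λ ≡ 12.
  x = λ² - 5 - 19 = 144 - 24 ≡ 5; y = λ·(5 - 5) - 9 ≡ 14. → (5, 14)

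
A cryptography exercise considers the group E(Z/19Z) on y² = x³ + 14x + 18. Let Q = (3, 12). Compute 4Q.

(16, 5)

Repeated addition: build up to 4Q.
2Q: tangent at (3, 12): λ = (3·3² + 14)/(2·12) ≡ 3/5. 5⁻¹ ≡ 4 (mod 19) since 5·4 = 20 ≡ 1, so λ ≡ 3·4 ≡ 12.
  x = λ² - 3 - 3 = 144 - 6 ≡ 5; y = λ·(3 - 5) - 12 ≡ 2. → (5, 2)
3Q: (5, 2) + (3, 12). λ = (12 - 2)/(3 - 5) ≡ 10/17 mod 19. 17⁻¹ ≡ 9 (mod 19), so λ ≡ 14.
  x = λ² - 5 - 3 = 196 - 8 ≡ 17; y = λ·(5 - 17) - 2 ≡ 1. → (17, 1)
4Q: (17, 1) + (3, 12). λ = (12 - 1)/(3 - 17) ≡ 11/5 mod 19. 5⁻¹ ≡ 4 (mod 19), so λ ≡ 6.
  x = λ² - 17 - 3 = 36 - 20 ≡ 16; y = λ·(17 - 16) - 1 ≡ 5. → (16, 5)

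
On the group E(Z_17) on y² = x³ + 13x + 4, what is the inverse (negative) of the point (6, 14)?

-(6, 14) = (6, -14 mod 17) = (6, 3).

(6, 3)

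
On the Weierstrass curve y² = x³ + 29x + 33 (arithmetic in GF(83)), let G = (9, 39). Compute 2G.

tangent at (9, 39): λ = (3·9² + 29)/(2·39) ≡ 23/78. 78⁻¹ ≡ 33 (mod 83), so λ ≡ 23·33 ≡ 12.
  x = λ² - 9 - 9 = 144 - 18 ≡ 43; y = λ·(9 - 43) - 39 ≡ 51. → (43, 51)

(43, 51)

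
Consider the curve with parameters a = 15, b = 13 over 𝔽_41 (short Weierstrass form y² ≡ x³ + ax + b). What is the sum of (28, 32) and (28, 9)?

O

The two points share x = 28 and their y-coordinates satisfy 32 + 9 ≡ 0 (mod 41), so they are inverses. Their sum is 𝒪.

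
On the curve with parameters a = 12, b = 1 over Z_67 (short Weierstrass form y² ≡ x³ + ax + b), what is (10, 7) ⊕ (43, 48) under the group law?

(10, 7) + (43, 48). λ = (48 - 7)/(43 - 10) ≡ 41/33 mod 67. 33⁻¹ ≡ 65 (mod 67), so λ ≡ 52.
  x = λ² - 10 - 43 = 2704 - 53 ≡ 38; y = λ·(10 - 38) - 7 ≡ 11. → (38, 11)

(38, 11)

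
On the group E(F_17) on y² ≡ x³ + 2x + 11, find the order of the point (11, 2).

2P: tangent at (11, 2): λ = (3·11² + 2)/(2·2) ≡ 8/4. 4⁻¹ ≡ 13 (mod 17) since 4·13 = 52 ≡ 1, so λ ≡ 8·13 ≡ 2.
  x = λ² - 11 - 11 = 4 - 22 ≡ 16; y = λ·(11 - 16) - 2 ≡ 5. → (16, 5)
3P: (16, 5) + (11, 2). λ = (2 - 5)/(11 - 16) ≡ 14/12 mod 17. 12⁻¹ ≡ 10 (mod 17), so λ ≡ 4.
  x = λ² - 16 - 11 = 16 - 27 ≡ 6; y = λ·(16 - 6) - 5 ≡ 1. → (6, 1)
4P: (6, 1) + (11, 2). λ = (2 - 1)/(11 - 6) ≡ 1/5 mod 17. 5⁻¹ ≡ 7 (mod 17) since 5·7 = 35 ≡ 1, so λ ≡ 7.
  x = λ² - 6 - 11 = 49 - 17 ≡ 15; y = λ·(6 - 15) - 1 ≡ 4. → (15, 4)
5P: (15, 4) + (11, 2). λ = (2 - 4)/(11 - 15) ≡ 15/13 mod 17. 13⁻¹ ≡ 4 (mod 17), so λ ≡ 9.
  x = λ² - 15 - 11 = 81 - 26 ≡ 4; y = λ·(15 - 4) - 4 ≡ 10. → (4, 10)
6P: (4, 10) + (11, 2). λ = (2 - 10)/(11 - 4) ≡ 9/7 mod 17. 7⁻¹ ≡ 5 (mod 17) since 7·5 = 35 ≡ 1, so λ ≡ 11.
  x = λ² - 4 - 11 = 121 - 15 ≡ 4; y = λ·(4 - 4) - 10 ≡ 7. → (4, 7)
7P: (4, 7) + (11, 2). λ = (2 - 7)/(11 - 4) ≡ 12/7 mod 17. 7⁻¹ ≡ 5 (mod 17) since 7·5 = 35 ≡ 1, so λ ≡ 9.
  x = λ² - 4 - 11 = 81 - 15 ≡ 15; y = λ·(4 - 15) - 7 ≡ 13. → (15, 13)
8P: (15, 13) + (11, 2). λ = (2 - 13)/(11 - 15) ≡ 6/13 mod 17. 13⁻¹ ≡ 4 (mod 17) since 13·4 = 52 ≡ 1, so λ ≡ 7.
  x = λ² - 15 - 11 = 49 - 26 ≡ 6; y = λ·(15 - 6) - 13 ≡ 16. → (6, 16)
9P: (6, 16) + (11, 2). λ = (2 - 16)/(11 - 6) ≡ 3/5 mod 17. 5⁻¹ ≡ 7 (mod 17), so λ ≡ 4.
  x = λ² - 6 - 11 = 16 - 17 ≡ 16; y = λ·(6 - 16) - 16 ≡ 12. → (16, 12)
10P: (16, 12) + (11, 2). λ = (2 - 12)/(11 - 16) ≡ 7/12 mod 17. 12⁻¹ ≡ 10 (mod 17), so λ ≡ 2.
  x = λ² - 16 - 11 = 4 - 27 ≡ 11; y = λ·(16 - 11) - 12 ≡ 15. → (11, 15)
11P: (11, 15) + (11, 2): same x and y₁ ≡ -y₂, so the sum is 𝒪.
11P = 𝒪, so the order is 11.

11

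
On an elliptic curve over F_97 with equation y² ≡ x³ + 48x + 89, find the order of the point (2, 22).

10

2P: tangent at (2, 22): λ = (3·2² + 48)/(2·22) ≡ 60/44. 44⁻¹ ≡ 86 (mod 97), so λ ≡ 60·86 ≡ 19.
  x = λ² - 2 - 2 = 361 - 4 ≡ 66; y = λ·(2 - 66) - 22 ≡ 23. → (66, 23)
3P: (66, 23) + (2, 22). λ = (22 - 23)/(2 - 66) ≡ 96/33 mod 97. 33⁻¹ ≡ 50 (mod 97) since 33·50 = 1650 ≡ 1, so λ ≡ 47.
  x = λ² - 66 - 2 = 2209 - 68 ≡ 7; y = λ·(66 - 7) - 23 ≡ 34. → (7, 34)
4P: (7, 34) + (2, 22). λ = (22 - 34)/(2 - 7) ≡ 85/92 mod 97. 92⁻¹ ≡ 58 (mod 97) since 92·58 = 5336 ≡ 1, so λ ≡ 80.
  x = λ² - 7 - 2 = 6400 - 9 ≡ 86; y = λ·(7 - 86) - 34 ≡ 48. → (86, 48)
5P: (86, 48) + (2, 22). λ = (22 - 48)/(2 - 86) ≡ 71/13 mod 97. 13⁻¹ ≡ 15 (mod 97) since 13·15 = 195 ≡ 1, so λ ≡ 95.
  x = λ² - 86 - 2 = 9025 - 88 ≡ 13; y = λ·(86 - 13) - 48 ≡ 0. → (13, 0)
6P: (13, 0) + (2, 22). λ = (22 - 0)/(2 - 13) ≡ 22/86 mod 97. 86⁻¹ ≡ 44 (mod 97) since 86·44 = 3784 ≡ 1, so λ ≡ 95.
  x = λ² - 13 - 2 = 9025 - 15 ≡ 86; y = λ·(13 - 86) - 0 ≡ 49. → (86, 49)
7P: (86, 49) + (2, 22). λ = (22 - 49)/(2 - 86) ≡ 70/13 mod 97. 13⁻¹ ≡ 15 (mod 97), so λ ≡ 80.
  x = λ² - 86 - 2 = 6400 - 88 ≡ 7; y = λ·(86 - 7) - 49 ≡ 63. → (7, 63)
8P: (7, 63) + (2, 22). λ = (22 - 63)/(2 - 7) ≡ 56/92 mod 97. 92⁻¹ ≡ 58 (mod 97) since 92·58 = 5336 ≡ 1, so λ ≡ 47.
  x = λ² - 7 - 2 = 2209 - 9 ≡ 66; y = λ·(7 - 66) - 63 ≡ 74. → (66, 74)
9P: (66, 74) + (2, 22). λ = (22 - 74)/(2 - 66) ≡ 45/33 mod 97. 33⁻¹ ≡ 50 (mod 97) since 33·50 = 1650 ≡ 1, so λ ≡ 19.
  x = λ² - 66 - 2 = 361 - 68 ≡ 2; y = λ·(66 - 2) - 74 ≡ 75. → (2, 75)
10P: (2, 75) + (2, 22): same x and y₁ ≡ -y₂, so the sum is the point at infinity.
10P = the point at infinity, so the order is 10.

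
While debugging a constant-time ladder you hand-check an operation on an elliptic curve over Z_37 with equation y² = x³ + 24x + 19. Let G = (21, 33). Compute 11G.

(12, 0)

Double-and-add on 11 = (1011)₂. Start with G = (21, 33) for the leading 1-bit.
double: tangent at (21, 33): λ = (3·21² + 24)/(2·33) ≡ 15/29. 29⁻¹ ≡ 23 (mod 37) since 29·23 = 667 ≡ 1, so λ ≡ 15·23 ≡ 12.
  x = λ² - 21 - 21 = 144 - 42 ≡ 28; y = λ·(21 - 28) - 33 ≡ 31. → (28, 31)
double: tangent at (28, 31): λ = (3·28² + 24)/(2·31) ≡ 8/25. 25⁻¹ ≡ 3 (mod 37) since 25·3 = 75 ≡ 1, so λ ≡ 8·3 ≡ 24.
  x = λ² - 28 - 28 = 576 - 56 ≡ 2; y = λ·(28 - 2) - 31 ≡ 1. → (2, 1)
add G: (2, 1) + (21, 33). λ = (33 - 1)/(21 - 2) ≡ 32/19 mod 37. 19⁻¹ ≡ 2 (mod 37), so λ ≡ 27.
  x = λ² - 2 - 21 = 729 - 23 ≡ 3; y = λ·(2 - 3) - 1 ≡ 9. → (3, 9)
double: tangent at (3, 9): λ = (3·3² + 24)/(2·9) ≡ 14/18. 18⁻¹ ≡ 35 (mod 37) since 18·35 = 630 ≡ 1, so λ ≡ 14·35 ≡ 9.
  x = λ² - 3 - 3 = 81 - 6 ≡ 1; y = λ·(3 - 1) - 9 ≡ 9. → (1, 9)
add G: (1, 9) + (21, 33). λ = (33 - 9)/(21 - 1) ≡ 24/20 mod 37. 20⁻¹ ≡ 13 (mod 37) since 20·13 = 260 ≡ 1, so λ ≡ 16.
  x = λ² - 1 - 21 = 256 - 22 ≡ 12; y = λ·(1 - 12) - 9 ≡ 0. → (12, 0)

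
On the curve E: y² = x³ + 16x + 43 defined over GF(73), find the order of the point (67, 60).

5

2P: tangent at (67, 60): λ = (3·67² + 16)/(2·60) ≡ 51/47. 47⁻¹ ≡ 14 (mod 73), so λ ≡ 51·14 ≡ 57.
  x = λ² - 67 - 67 = 3249 - 134 ≡ 49; y = λ·(67 - 49) - 60 ≡ 17. → (49, 17)
3P: (49, 17) + (67, 60). λ = (60 - 17)/(67 - 49) ≡ 43/18 mod 73. 18⁻¹ ≡ 69 (mod 73) since 18·69 = 1242 ≡ 1, so λ ≡ 47.
  x = λ² - 49 - 67 = 2209 - 116 ≡ 49; y = λ·(49 - 49) - 17 ≡ 56. → (49, 56)
4P: (49, 56) + (67, 60). λ = (60 - 56)/(67 - 49) ≡ 4/18 mod 73. 18⁻¹ ≡ 69 (mod 73), so λ ≡ 57.
  x = λ² - 49 - 67 = 3249 - 116 ≡ 67; y = λ·(49 - 67) - 56 ≡ 13. → (67, 13)
5P: (67, 13) + (67, 60): same x and y₁ ≡ -y₂, so the sum is O.
5P = O, so the order is 5.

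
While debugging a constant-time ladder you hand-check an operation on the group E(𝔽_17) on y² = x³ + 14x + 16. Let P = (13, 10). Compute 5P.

Repeated addition: build up to 5P.
2P: tangent at (13, 10): λ = (3·13² + 14)/(2·10) ≡ 11/3. 3⁻¹ ≡ 6 (mod 17), so λ ≡ 11·6 ≡ 15.
  x = λ² - 13 - 13 = 225 - 26 ≡ 12; y = λ·(13 - 12) - 10 ≡ 5. → (12, 5)
3P: (12, 5) + (13, 10). λ = (10 - 5)/(13 - 12) ≡ 5/1 mod 17. 1⁻¹ ≡ 1 (mod 17), so λ ≡ 5.
  x = λ² - 12 - 13 = 25 - 25 ≡ 0; y = λ·(12 - 0) - 5 ≡ 4. → (0, 4)
4P: (0, 4) + (13, 10). λ = (10 - 4)/(13 - 0) ≡ 6/13 mod 17. 13⁻¹ ≡ 4 (mod 17), so λ ≡ 7.
  x = λ² - 0 - 13 = 49 - 13 ≡ 2; y = λ·(0 - 2) - 4 ≡ 16. → (2, 16)
5P: (2, 16) + (13, 10). λ = (10 - 16)/(13 - 2) ≡ 11/11 mod 17. 11⁻¹ ≡ 14 (mod 17) since 11·14 = 154 ≡ 1, so λ ≡ 1.
  x = λ² - 2 - 13 = 1 - 15 ≡ 3; y = λ·(2 - 3) - 16 ≡ 0. → (3, 0)

(3, 0)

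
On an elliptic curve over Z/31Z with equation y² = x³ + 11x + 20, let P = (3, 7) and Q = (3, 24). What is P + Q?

O

The two points share x = 3 and their y-coordinates satisfy 7 + 24 ≡ 0 (mod 31), so they are inverses. Their sum is ∞.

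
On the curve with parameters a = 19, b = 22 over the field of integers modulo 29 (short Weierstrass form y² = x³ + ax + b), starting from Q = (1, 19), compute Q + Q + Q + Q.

(21, 5)

Double-and-add on 4 = (100)₂. Start with Q = (1, 19) for the leading 1-bit.
double: tangent at (1, 19): λ = (3·1² + 19)/(2·19) ≡ 22/9. 9⁻¹ ≡ 13 (mod 29) since 9·13 = 117 ≡ 1, so λ ≡ 22·13 ≡ 25.
  x = λ² - 1 - 1 = 625 - 2 ≡ 14; y = λ·(1 - 14) - 19 ≡ 4. → (14, 4)
double: tangent at (14, 4): λ = (3·14² + 19)/(2·4) ≡ 27/8. 8⁻¹ ≡ 11 (mod 29), so λ ≡ 27·11 ≡ 7.
  x = λ² - 14 - 14 = 49 - 28 ≡ 21; y = λ·(14 - 21) - 4 ≡ 5. → (21, 5)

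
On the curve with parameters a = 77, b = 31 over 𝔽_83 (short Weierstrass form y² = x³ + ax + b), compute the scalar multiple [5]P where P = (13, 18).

(41, 27)

Repeated addition: build up to 5P.
2P: tangent at (13, 18): λ = (3·13² + 77)/(2·18) ≡ 3/36. 36⁻¹ ≡ 30 (mod 83), so λ ≡ 3·30 ≡ 7.
  x = λ² - 13 - 13 = 49 - 26 ≡ 23; y = λ·(13 - 23) - 18 ≡ 78. → (23, 78)
3P: (23, 78) + (13, 18). λ = (18 - 78)/(13 - 23) ≡ 23/73 mod 83. 73⁻¹ ≡ 58 (mod 83), so λ ≡ 6.
  x = λ² - 23 - 13 = 36 - 36 ≡ 0; y = λ·(23 - 0) - 78 ≡ 60. → (0, 60)
4P: (0, 60) + (13, 18). λ = (18 - 60)/(13 - 0) ≡ 41/13 mod 83. 13⁻¹ ≡ 32 (mod 83) since 13·32 = 416 ≡ 1, so λ ≡ 67.
  x = λ² - 0 - 13 = 4489 - 13 ≡ 77; y = λ·(0 - 77) - 60 ≡ 10. → (77, 10)
5P: (77, 10) + (13, 18). λ = (18 - 10)/(13 - 77) ≡ 8/19 mod 83. 19⁻¹ ≡ 35 (mod 83), so λ ≡ 31.
  x = λ² - 77 - 13 = 961 - 90 ≡ 41; y = λ·(77 - 41) - 10 ≡ 27. → (41, 27)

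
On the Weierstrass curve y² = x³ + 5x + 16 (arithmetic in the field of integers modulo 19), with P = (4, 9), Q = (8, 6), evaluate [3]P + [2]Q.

First 3P:
Repeated addition: build up to 3P.
2P: tangent at (4, 9): λ = (3·4² + 5)/(2·9) ≡ 15/18. 18⁻¹ ≡ 18 (mod 19), so λ ≡ 15·18 ≡ 4.
  x = λ² - 4 - 4 = 16 - 8 ≡ 8; y = λ·(4 - 8) - 9 ≡ 13. → (8, 13)
3P: (8, 13) + (4, 9). λ = (9 - 13)/(4 - 8) ≡ 15/15 mod 19. 15⁻¹ ≡ 14 (mod 19), so λ ≡ 1.
  x = λ² - 8 - 4 = 1 - 12 ≡ 8; y = λ·(8 - 8) - 13 ≡ 6. → (8, 6)
3P = (8, 6).
Next 2Q:
Repeated addition: build up to 2Q.
2Q: tangent at (8, 6): λ = (3·8² + 5)/(2·6) ≡ 7/12. 12⁻¹ ≡ 8 (mod 19), so λ ≡ 7·8 ≡ 18.
  x = λ² - 8 - 8 = 324 - 16 ≡ 4; y = λ·(8 - 4) - 6 ≡ 9. → (4, 9)
2Q = (4, 9).
Finally 3P + 2Q:
(8, 6) + (4, 9). λ = (9 - 6)/(4 - 8) ≡ 3/15 mod 19. 15⁻¹ ≡ 14 (mod 19), so λ ≡ 4.
  x = λ² - 8 - 4 = 16 - 12 ≡ 4; y = λ·(8 - 4) - 6 ≡ 10. → (4, 10)

(4, 10)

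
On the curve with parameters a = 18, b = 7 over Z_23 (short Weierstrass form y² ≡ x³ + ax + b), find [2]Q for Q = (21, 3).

tangent at (21, 3): λ = (3·21² + 18)/(2·3) ≡ 7/6. 6⁻¹ ≡ 4 (mod 23) since 6·4 = 24 ≡ 1, so λ ≡ 7·4 ≡ 5.
  x = λ² - 21 - 21 = 25 - 42 ≡ 6; y = λ·(21 - 6) - 3 ≡ 3. → (6, 3)

(6, 3)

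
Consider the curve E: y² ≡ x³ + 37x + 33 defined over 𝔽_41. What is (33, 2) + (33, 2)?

(11, 7)

tangent at (33, 2): λ = (3·33² + 37)/(2·2) ≡ 24/4. 4⁻¹ ≡ 31 (mod 41), so λ ≡ 24·31 ≡ 6.
  x = λ² - 33 - 33 = 36 - 66 ≡ 11; y = λ·(33 - 11) - 2 ≡ 7. → (11, 7)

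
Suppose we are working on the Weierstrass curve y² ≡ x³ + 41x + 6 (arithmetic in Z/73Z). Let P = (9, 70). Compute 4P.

Repeated addition: build up to 4P.
2P: tangent at (9, 70): λ = (3·9² + 41)/(2·70) ≡ 65/67. 67⁻¹ ≡ 12 (mod 73), so λ ≡ 65·12 ≡ 50.
  x = λ² - 9 - 9 = 2500 - 18 ≡ 0; y = λ·(9 - 0) - 70 ≡ 15. → (0, 15)
3P: (0, 15) + (9, 70). λ = (70 - 15)/(9 - 0) ≡ 55/9 mod 73. 9⁻¹ ≡ 65 (mod 73), so λ ≡ 71.
  x = λ² - 0 - 9 = 5041 - 9 ≡ 68; y = λ·(0 - 68) - 15 ≡ 48. → (68, 48)
4P: (68, 48) + (9, 70). λ = (70 - 48)/(9 - 68) ≡ 22/14 mod 73. 14⁻¹ ≡ 47 (mod 73), so λ ≡ 12.
  x = λ² - 68 - 9 = 144 - 77 ≡ 67; y = λ·(68 - 67) - 48 ≡ 37. → (67, 37)

(67, 37)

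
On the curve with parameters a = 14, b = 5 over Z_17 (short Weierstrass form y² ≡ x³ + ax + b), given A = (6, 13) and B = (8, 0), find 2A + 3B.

(6, 4)

First 2A:
Repeated addition: build up to 2A.
2A: tangent at (6, 13): λ = (3·6² + 14)/(2·13) ≡ 3/9. 9⁻¹ ≡ 2 (mod 17) since 9·2 = 18 ≡ 1, so λ ≡ 3·2 ≡ 6.
  x = λ² - 6 - 6 = 36 - 12 ≡ 7; y = λ·(6 - 7) - 13 ≡ 15. → (7, 15)
2A = (7, 15).
Next 3B:
Repeated addition: build up to 3B.
2B: (8, 0) + (8, 0): same x and y₁ ≡ -y₂, so the sum is 𝒪.
3B: 𝒪 + (8, 0) = (8, 0) (identity).
3B = (8, 0).
Finally 2A + 3B:
(7, 15) + (8, 0). λ = (0 - 15)/(8 - 7) ≡ 2/1 mod 17. 1⁻¹ ≡ 1 (mod 17) since 1·1 = 1 ≡ 1, so λ ≡ 2.
  x = λ² - 7 - 8 = 4 - 15 ≡ 6; y = λ·(7 - 6) - 15 ≡ 4. → (6, 4)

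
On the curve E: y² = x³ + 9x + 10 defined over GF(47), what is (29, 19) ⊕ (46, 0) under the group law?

(37, 1)

(29, 19) + (46, 0). λ = (0 - 19)/(46 - 29) ≡ 28/17 mod 47. 17⁻¹ ≡ 36 (mod 47), so λ ≡ 21.
  x = λ² - 29 - 46 = 441 - 75 ≡ 37; y = λ·(29 - 37) - 19 ≡ 1. → (37, 1)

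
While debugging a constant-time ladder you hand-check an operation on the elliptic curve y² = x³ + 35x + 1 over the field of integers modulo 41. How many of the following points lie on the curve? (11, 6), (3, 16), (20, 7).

2

(11, 6): 6² ≡ 36, rhs ≡ 36 → on.
(3, 16): 16² ≡ 10, rhs ≡ 10 → on.
(20, 7): 7² ≡ 8, rhs ≡ 9 → off.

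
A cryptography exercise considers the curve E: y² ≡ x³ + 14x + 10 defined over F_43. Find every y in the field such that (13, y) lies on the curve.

14, 29

x³ + 14x + 10 = 2389 ≡ 24 (mod 43).
Square roots of 24 mod 43: 14 and 29 (since 14² = 196 ≡ 24).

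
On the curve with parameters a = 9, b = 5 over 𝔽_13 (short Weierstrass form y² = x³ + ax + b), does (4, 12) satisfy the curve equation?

y² = 12² ≡ 1; x³ + 9x + 5 = 105 ≡ 1 (mod 13). 1 = 1.

yes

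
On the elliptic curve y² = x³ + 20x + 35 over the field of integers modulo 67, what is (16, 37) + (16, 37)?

tangent at (16, 37): λ = (3·16² + 20)/(2·37) ≡ 51/7. 7⁻¹ ≡ 48 (mod 67), so λ ≡ 51·48 ≡ 36.
  x = λ² - 16 - 16 = 1296 - 32 ≡ 58; y = λ·(16 - 58) - 37 ≡ 59. → (58, 59)

(58, 59)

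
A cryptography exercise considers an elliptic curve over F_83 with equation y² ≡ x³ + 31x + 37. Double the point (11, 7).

(1, 61)

tangent at (11, 7): λ = (3·11² + 31)/(2·7) ≡ 62/14. 14⁻¹ ≡ 6 (mod 83) since 14·6 = 84 ≡ 1, so λ ≡ 62·6 ≡ 40.
  x = λ² - 11 - 11 = 1600 - 22 ≡ 1; y = λ·(11 - 1) - 7 ≡ 61. → (1, 61)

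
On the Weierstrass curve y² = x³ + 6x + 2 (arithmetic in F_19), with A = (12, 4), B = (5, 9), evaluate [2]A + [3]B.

First 2A:
Repeated addition: build up to 2A.
2A: tangent at (12, 4): λ = (3·12² + 6)/(2·4) ≡ 1/8. 8⁻¹ ≡ 12 (mod 19), so λ ≡ 1·12 ≡ 12.
  x = λ² - 12 - 12 = 144 - 24 ≡ 6; y = λ·(12 - 6) - 4 ≡ 11. → (6, 11)
2A = (6, 11).
Next 3B:
Repeated addition: build up to 3B.
2B: tangent at (5, 9): λ = (3·5² + 6)/(2·9) ≡ 5/18. 18⁻¹ ≡ 18 (mod 19), so λ ≡ 5·18 ≡ 14.
  x = λ² - 5 - 5 = 196 - 10 ≡ 15; y = λ·(5 - 15) - 9 ≡ 3. → (15, 3)
3B: (15, 3) + (5, 9). λ = (9 - 3)/(5 - 15) ≡ 6/9 mod 19. 9⁻¹ ≡ 17 (mod 19), so λ ≡ 7.
  x = λ² - 15 - 5 = 49 - 20 ≡ 10; y = λ·(15 - 10) - 3 ≡ 13. → (10, 13)
3B = (10, 13).
Finally 2A + 3B:
(6, 11) + (10, 13). λ = (13 - 11)/(10 - 6) ≡ 2/4 mod 19. 4⁻¹ ≡ 5 (mod 19) since 4·5 = 20 ≡ 1, so λ ≡ 10.
  x = λ² - 6 - 10 = 100 - 16 ≡ 8; y = λ·(6 - 8) - 11 ≡ 7. → (8, 7)

(8, 7)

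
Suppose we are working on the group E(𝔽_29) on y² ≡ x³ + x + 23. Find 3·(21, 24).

Write Q = (21, 24).
Repeated addition: build up to 3Q.
2Q: tangent at (21, 24): λ = (3·21² + 1)/(2·24) ≡ 19/19. 19⁻¹ ≡ 26 (mod 29), so λ ≡ 19·26 ≡ 1.
  x = λ² - 21 - 21 = 1 - 42 ≡ 17; y = λ·(21 - 17) - 24 ≡ 9. → (17, 9)
3Q: (17, 9) + (21, 24). λ = (24 - 9)/(21 - 17) ≡ 15/4 mod 29. 4⁻¹ ≡ 22 (mod 29) since 4·22 = 88 ≡ 1, so λ ≡ 11.
  x = λ² - 17 - 21 = 121 - 38 ≡ 25; y = λ·(17 - 25) - 9 ≡ 19. → (25, 19)

(25, 19)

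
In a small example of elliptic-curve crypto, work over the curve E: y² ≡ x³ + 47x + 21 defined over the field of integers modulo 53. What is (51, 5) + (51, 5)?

(51, 48)

tangent at (51, 5): λ = (3·51² + 47)/(2·5) ≡ 6/10. 10⁻¹ ≡ 16 (mod 53), so λ ≡ 6·16 ≡ 43.
  x = λ² - 51 - 51 = 1849 - 102 ≡ 51; y = λ·(51 - 51) - 5 ≡ 48. → (51, 48)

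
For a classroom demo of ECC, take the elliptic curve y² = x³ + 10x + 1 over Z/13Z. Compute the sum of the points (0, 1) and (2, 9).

(1, 8)

(0, 1) + (2, 9). λ = (9 - 1)/(2 - 0) ≡ 8/2 mod 13. 2⁻¹ ≡ 7 (mod 13), so λ ≡ 4.
  x = λ² - 0 - 2 = 16 - 2 ≡ 1; y = λ·(0 - 1) - 1 ≡ 8. → (1, 8)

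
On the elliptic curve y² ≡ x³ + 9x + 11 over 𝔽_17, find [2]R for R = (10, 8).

tangent at (10, 8): λ = (3·10² + 9)/(2·8) ≡ 3/16. 16⁻¹ ≡ 16 (mod 17), so λ ≡ 3·16 ≡ 14.
  x = λ² - 10 - 10 = 196 - 20 ≡ 6; y = λ·(10 - 6) - 8 ≡ 14. → (6, 14)

(6, 14)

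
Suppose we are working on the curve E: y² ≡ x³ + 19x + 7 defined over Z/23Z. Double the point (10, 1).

(11, 12)

tangent at (10, 1): λ = (3·10² + 19)/(2·1) ≡ 20/2. 2⁻¹ ≡ 12 (mod 23) since 2·12 = 24 ≡ 1, so λ ≡ 20·12 ≡ 10.
  x = λ² - 10 - 10 = 100 - 20 ≡ 11; y = λ·(10 - 11) - 1 ≡ 12. → (11, 12)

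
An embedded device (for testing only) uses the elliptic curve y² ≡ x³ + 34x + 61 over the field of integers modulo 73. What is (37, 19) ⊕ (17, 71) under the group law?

(37, 19) + (17, 71). λ = (71 - 19)/(17 - 37) ≡ 52/53 mod 73. 53⁻¹ ≡ 62 (mod 73), so λ ≡ 12.
  x = λ² - 37 - 17 = 144 - 54 ≡ 17; y = λ·(37 - 17) - 19 ≡ 2. → (17, 2)

(17, 2)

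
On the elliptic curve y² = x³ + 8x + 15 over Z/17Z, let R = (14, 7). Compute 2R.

(8, 8)

tangent at (14, 7): λ = (3·14² + 8)/(2·7) ≡ 1/14. 14⁻¹ ≡ 11 (mod 17), so λ ≡ 1·11 ≡ 11.
  x = λ² - 14 - 14 = 121 - 28 ≡ 8; y = λ·(14 - 8) - 7 ≡ 8. → (8, 8)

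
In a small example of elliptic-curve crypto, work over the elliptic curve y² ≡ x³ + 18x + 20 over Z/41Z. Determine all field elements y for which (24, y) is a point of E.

7, 34

x³ + 18x + 20 = 14276 ≡ 8 (mod 41).
Square roots of 8 mod 41: 7 and 34 (since 7² = 49 ≡ 8).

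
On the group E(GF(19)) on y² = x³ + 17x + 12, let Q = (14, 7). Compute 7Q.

Double-and-add on 7 = (111)₂. Start with Q = (14, 7) for the leading 1-bit.
double: tangent at (14, 7): λ = (3·14² + 17)/(2·7) ≡ 16/14. 14⁻¹ ≡ 15 (mod 19), so λ ≡ 16·15 ≡ 12.
  x = λ² - 14 - 14 = 144 - 28 ≡ 2; y = λ·(14 - 2) - 7 ≡ 4. → (2, 4)
add Q: (2, 4) + (14, 7). λ = (7 - 4)/(14 - 2) ≡ 3/12 mod 19. 12⁻¹ ≡ 8 (mod 19), so λ ≡ 5.
  x = λ² - 2 - 14 = 25 - 16 ≡ 9; y = λ·(2 - 9) - 4 ≡ 18. → (9, 18)
double: tangent at (9, 18): λ = (3·9² + 17)/(2·18) ≡ 13/17. 17⁻¹ ≡ 9 (mod 19), so λ ≡ 13·9 ≡ 3.
  x = λ² - 9 - 9 = 9 - 18 ≡ 10; y = λ·(9 - 10) - 18 ≡ 17. → (10, 17)
add Q: (10, 17) + (14, 7). λ = (7 - 17)/(14 - 10) ≡ 9/4 mod 19. 4⁻¹ ≡ 5 (mod 19), so λ ≡ 7.
  x = λ² - 10 - 14 = 49 - 24 ≡ 6; y = λ·(10 - 6) - 17 ≡ 11. → (6, 11)

(6, 11)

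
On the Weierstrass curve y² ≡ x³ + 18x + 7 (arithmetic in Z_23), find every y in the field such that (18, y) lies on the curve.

none

x³ + 18x + 7 = 6163 ≡ 22 (mod 23).
22 is a non-residue mod 23; no y exists.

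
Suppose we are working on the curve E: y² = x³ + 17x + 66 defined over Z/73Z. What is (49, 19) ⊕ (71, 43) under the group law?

(49, 19) + (71, 43). λ = (43 - 19)/(71 - 49) ≡ 24/22 mod 73. 22⁻¹ ≡ 10 (mod 73) since 22·10 = 220 ≡ 1, so λ ≡ 21.
  x = λ² - 49 - 71 = 441 - 120 ≡ 29; y = λ·(49 - 29) - 19 ≡ 36. → (29, 36)

(29, 36)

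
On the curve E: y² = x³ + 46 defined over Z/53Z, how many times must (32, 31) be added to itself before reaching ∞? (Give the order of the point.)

9

2P: tangent at (32, 31): λ = (3·32² + 0)/(2·31) ≡ 51/9. 9⁻¹ ≡ 6 (mod 53) since 9·6 = 54 ≡ 1, so λ ≡ 51·6 ≡ 41.
  x = λ² - 32 - 32 = 1681 - 64 ≡ 27; y = λ·(32 - 27) - 31 ≡ 15. → (27, 15)
3P: (27, 15) + (32, 31). λ = (31 - 15)/(32 - 27) ≡ 16/5 mod 53. 5⁻¹ ≡ 32 (mod 53) since 5·32 = 160 ≡ 1, so λ ≡ 35.
  x = λ² - 27 - 32 = 1225 - 59 ≡ 0; y = λ·(27 - 0) - 15 ≡ 29. → (0, 29)
4P: (0, 29) + (32, 31). λ = (31 - 29)/(32 - 0) ≡ 2/32 mod 53. 32⁻¹ ≡ 5 (mod 53), so λ ≡ 10.
  x = λ² - 0 - 32 = 100 - 32 ≡ 15; y = λ·(0 - 15) - 29 ≡ 33. → (15, 33)
5P: (15, 33) + (32, 31). λ = (31 - 33)/(32 - 15) ≡ 51/17 mod 53. 17⁻¹ ≡ 25 (mod 53) since 17·25 = 425 ≡ 1, so λ ≡ 3.
  x = λ² - 15 - 32 = 9 - 47 ≡ 15; y = λ·(15 - 15) - 33 ≡ 20. → (15, 20)
6P: (15, 20) + (32, 31). λ = (31 - 20)/(32 - 15) ≡ 11/17 mod 53. 17⁻¹ ≡ 25 (mod 53) since 17·25 = 425 ≡ 1, so λ ≡ 10.
  x = λ² - 15 - 32 = 100 - 47 ≡ 0; y = λ·(15 - 0) - 20 ≡ 24. → (0, 24)
7P: (0, 24) + (32, 31). λ = (31 - 24)/(32 - 0) ≡ 7/32 mod 53. 32⁻¹ ≡ 5 (mod 53), so λ ≡ 35.
  x = λ² - 0 - 32 = 1225 - 32 ≡ 27; y = λ·(0 - 27) - 24 ≡ 38. → (27, 38)
8P: (27, 38) + (32, 31). λ = (31 - 38)/(32 - 27) ≡ 46/5 mod 53. 5⁻¹ ≡ 32 (mod 53), so λ ≡ 41.
  x = λ² - 27 - 32 = 1681 - 59 ≡ 32; y = λ·(27 - 32) - 38 ≡ 22. → (32, 22)
9P: (32, 22) + (32, 31): same x and y₁ ≡ -y₂, so the sum is ∞.
9P = ∞, so the order is 9.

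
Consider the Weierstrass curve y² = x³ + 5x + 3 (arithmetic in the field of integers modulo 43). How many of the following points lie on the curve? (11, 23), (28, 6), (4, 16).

(11, 23): 23² ≡ 13, rhs ≡ 13 → on.
(28, 6): 6² ≡ 36, rhs ≡ 36 → on.
(4, 16): 16² ≡ 41, rhs ≡ 1 → off.

2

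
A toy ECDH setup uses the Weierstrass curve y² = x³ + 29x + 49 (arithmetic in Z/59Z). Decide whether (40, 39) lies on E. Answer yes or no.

no

y² = 39² ≡ 46; x³ + 29x + 49 = 65209 ≡ 14 (mod 59). 46 ≠ 14.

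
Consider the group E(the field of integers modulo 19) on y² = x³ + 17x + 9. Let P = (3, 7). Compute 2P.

(0, 16)

tangent at (3, 7): λ = (3·3² + 17)/(2·7) ≡ 6/14. 14⁻¹ ≡ 15 (mod 19), so λ ≡ 6·15 ≡ 14.
  x = λ² - 3 - 3 = 196 - 6 ≡ 0; y = λ·(3 - 0) - 7 ≡ 16. → (0, 16)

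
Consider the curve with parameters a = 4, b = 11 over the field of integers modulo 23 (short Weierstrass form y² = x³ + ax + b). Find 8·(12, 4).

Write Q = (12, 4).
Repeated addition: build up to 8Q.
2Q: tangent at (12, 4): λ = (3·12² + 4)/(2·4) ≡ 22/8. 8⁻¹ ≡ 3 (mod 23), so λ ≡ 22·3 ≡ 20.
  x = λ² - 12 - 12 = 400 - 24 ≡ 8; y = λ·(12 - 8) - 4 ≡ 7. → (8, 7)
3Q: (8, 7) + (12, 4). λ = (4 - 7)/(12 - 8) ≡ 20/4 mod 23. 4⁻¹ ≡ 6 (mod 23), so λ ≡ 5.
  x = λ² - 8 - 12 = 25 - 20 ≡ 5; y = λ·(8 - 5) - 7 ≡ 8. → (5, 8)
4Q: (5, 8) + (12, 4). λ = (4 - 8)/(12 - 5) ≡ 19/7 mod 23. 7⁻¹ ≡ 10 (mod 23) since 7·10 = 70 ≡ 1, so λ ≡ 6.
  x = λ² - 5 - 12 = 36 - 17 ≡ 19; y = λ·(5 - 19) - 8 ≡ 0. → (19, 0)
5Q: (19, 0) + (12, 4). λ = (4 - 0)/(12 - 19) ≡ 4/16 mod 23. 16⁻¹ ≡ 13 (mod 23), so λ ≡ 6.
  x = λ² - 19 - 12 = 36 - 31 ≡ 5; y = λ·(19 - 5) - 0 ≡ 15. → (5, 15)
6Q: (5, 15) + (12, 4). λ = (4 - 15)/(12 - 5) ≡ 12/7 mod 23. 7⁻¹ ≡ 10 (mod 23), so λ ≡ 5.
  x = λ² - 5 - 12 = 25 - 17 ≡ 8; y = λ·(5 - 8) - 15 ≡ 16. → (8, 16)
7Q: (8, 16) + (12, 4). λ = (4 - 16)/(12 - 8) ≡ 11/4 mod 23. 4⁻¹ ≡ 6 (mod 23) since 4·6 = 24 ≡ 1, so λ ≡ 20.
  x = λ² - 8 - 12 = 400 - 20 ≡ 12; y = λ·(8 - 12) - 16 ≡ 19. → (12, 19)
8Q: (12, 19) + (12, 4): same x and y₁ ≡ -y₂, so the sum is ∞.

O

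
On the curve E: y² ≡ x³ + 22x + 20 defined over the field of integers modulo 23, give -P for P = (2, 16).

(2, 7)

-(2, 16) = (2, -16 mod 23) = (2, 7).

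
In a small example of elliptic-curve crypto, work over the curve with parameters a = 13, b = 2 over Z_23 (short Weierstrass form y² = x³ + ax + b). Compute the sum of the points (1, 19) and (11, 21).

(0, 18)

(1, 19) + (11, 21). λ = (21 - 19)/(11 - 1) ≡ 2/10 mod 23. 10⁻¹ ≡ 7 (mod 23) since 10·7 = 70 ≡ 1, so λ ≡ 14.
  x = λ² - 1 - 11 = 196 - 12 ≡ 0; y = λ·(1 - 0) - 19 ≡ 18. → (0, 18)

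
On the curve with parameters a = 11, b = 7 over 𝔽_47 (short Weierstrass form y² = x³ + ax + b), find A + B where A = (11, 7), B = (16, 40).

(11, 7) + (16, 40). λ = (40 - 7)/(16 - 11) ≡ 33/5 mod 47. 5⁻¹ ≡ 19 (mod 47), so λ ≡ 16.
  x = λ² - 11 - 16 = 256 - 27 ≡ 41; y = λ·(11 - 41) - 7 ≡ 30. → (41, 30)

(41, 30)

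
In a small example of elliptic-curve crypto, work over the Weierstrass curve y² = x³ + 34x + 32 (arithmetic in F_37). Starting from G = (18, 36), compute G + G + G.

(14, 25)

Repeated addition: build up to 3G.
2G: tangent at (18, 36): λ = (3·18² + 34)/(2·36) ≡ 7/35. 35⁻¹ ≡ 18 (mod 37), so λ ≡ 7·18 ≡ 15.
  x = λ² - 18 - 18 = 225 - 36 ≡ 4; y = λ·(18 - 4) - 36 ≡ 26. → (4, 26)
3G: (4, 26) + (18, 36). λ = (36 - 26)/(18 - 4) ≡ 10/14 mod 37. 14⁻¹ ≡ 8 (mod 37) since 14·8 = 112 ≡ 1, so λ ≡ 6.
  x = λ² - 4 - 18 = 36 - 22 ≡ 14; y = λ·(4 - 14) - 26 ≡ 25. → (14, 25)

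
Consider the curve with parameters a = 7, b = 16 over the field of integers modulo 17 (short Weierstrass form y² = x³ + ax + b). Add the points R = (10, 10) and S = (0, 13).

(11, 9)

(10, 10) + (0, 13). λ = (13 - 10)/(0 - 10) ≡ 3/7 mod 17. 7⁻¹ ≡ 5 (mod 17), so λ ≡ 15.
  x = λ² - 10 - 0 = 225 - 10 ≡ 11; y = λ·(10 - 11) - 10 ≡ 9. → (11, 9)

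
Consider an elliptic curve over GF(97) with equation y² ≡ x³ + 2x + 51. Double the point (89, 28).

tangent at (89, 28): λ = (3·89² + 2)/(2·28) ≡ 0/56. 56⁻¹ ≡ 26 (mod 97) since 56·26 = 1456 ≡ 1, so λ ≡ 0·26 ≡ 0.
  x = λ² - 89 - 89 = 0 - 178 ≡ 16; y = λ·(89 - 16) - 28 ≡ 69. → (16, 69)

(16, 69)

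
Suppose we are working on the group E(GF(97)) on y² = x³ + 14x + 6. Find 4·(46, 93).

(68, 25)

Write P = (46, 93).
Double-and-add on 4 = (100)₂. Start with P = (46, 93) for the leading 1-bit.
double: tangent at (46, 93): λ = (3·46² + 14)/(2·93) ≡ 57/89. 89⁻¹ ≡ 12 (mod 97), so λ ≡ 57·12 ≡ 5.
  x = λ² - 46 - 46 = 25 - 92 ≡ 30; y = λ·(46 - 30) - 93 ≡ 84. → (30, 84)
double: tangent at (30, 84): λ = (3·30² + 14)/(2·84) ≡ 95/71. 71⁻¹ ≡ 41 (mod 97), so λ ≡ 95·41 ≡ 15.
  x = λ² - 30 - 30 = 225 - 60 ≡ 68; y = λ·(30 - 68) - 84 ≡ 25. → (68, 25)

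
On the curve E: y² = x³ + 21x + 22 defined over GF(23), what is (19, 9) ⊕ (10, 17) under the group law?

(7, 11)

(19, 9) + (10, 17). λ = (17 - 9)/(10 - 19) ≡ 8/14 mod 23. 14⁻¹ ≡ 5 (mod 23), so λ ≡ 17.
  x = λ² - 19 - 10 = 289 - 29 ≡ 7; y = λ·(19 - 7) - 9 ≡ 11. → (7, 11)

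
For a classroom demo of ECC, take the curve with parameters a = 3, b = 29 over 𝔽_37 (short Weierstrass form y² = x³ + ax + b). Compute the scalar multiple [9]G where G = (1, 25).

(19, 27)

Double-and-add on 9 = (1001)₂. Start with G = (1, 25) for the leading 1-bit.
double: tangent at (1, 25): λ = (3·1² + 3)/(2·25) ≡ 6/13. 13⁻¹ ≡ 20 (mod 37) since 13·20 = 260 ≡ 1, so λ ≡ 6·20 ≡ 9.
  x = λ² - 1 - 1 = 81 - 2 ≡ 5; y = λ·(1 - 5) - 25 ≡ 13. → (5, 13)
double: tangent at (5, 13): λ = (3·5² + 3)/(2·13) ≡ 4/26. 26⁻¹ ≡ 10 (mod 37), so λ ≡ 4·10 ≡ 3.
  x = λ² - 5 - 5 = 9 - 10 ≡ 36; y = λ·(5 - 36) - 13 ≡ 5. → (36, 5)
double: tangent at (36, 5): λ = (3·36² + 3)/(2·5) ≡ 6/10. 10⁻¹ ≡ 26 (mod 37) since 10·26 = 260 ≡ 1, so λ ≡ 6·26 ≡ 8.
  x = λ² - 36 - 36 = 64 - 72 ≡ 29; y = λ·(36 - 29) - 5 ≡ 14. → (29, 14)
add G: (29, 14) + (1, 25). λ = (25 - 14)/(1 - 29) ≡ 11/9 mod 37. 9⁻¹ ≡ 33 (mod 37), so λ ≡ 30.
  x = λ² - 29 - 1 = 900 - 30 ≡ 19; y = λ·(29 - 19) - 14 ≡ 27. → (19, 27)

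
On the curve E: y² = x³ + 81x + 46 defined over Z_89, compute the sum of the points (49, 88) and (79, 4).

(8, 82)

(49, 88) + (79, 4). λ = (4 - 88)/(79 - 49) ≡ 5/30 mod 89. 30⁻¹ ≡ 3 (mod 89) since 30·3 = 90 ≡ 1, so λ ≡ 15.
  x = λ² - 49 - 79 = 225 - 128 ≡ 8; y = λ·(49 - 8) - 88 ≡ 82. → (8, 82)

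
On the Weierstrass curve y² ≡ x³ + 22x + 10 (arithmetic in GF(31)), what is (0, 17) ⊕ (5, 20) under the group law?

(0, 17) + (5, 20). λ = (20 - 17)/(5 - 0) ≡ 3/5 mod 31. 5⁻¹ ≡ 25 (mod 31), so λ ≡ 13.
  x = λ² - 0 - 5 = 169 - 5 ≡ 9; y = λ·(0 - 9) - 17 ≡ 21. → (9, 21)

(9, 21)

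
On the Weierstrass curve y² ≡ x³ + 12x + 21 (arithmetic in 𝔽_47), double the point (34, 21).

(13, 27)

tangent at (34, 21): λ = (3·34² + 12)/(2·21) ≡ 2/42. 42⁻¹ ≡ 28 (mod 47), so λ ≡ 2·28 ≡ 9.
  x = λ² - 34 - 34 = 81 - 68 ≡ 13; y = λ·(34 - 13) - 21 ≡ 27. → (13, 27)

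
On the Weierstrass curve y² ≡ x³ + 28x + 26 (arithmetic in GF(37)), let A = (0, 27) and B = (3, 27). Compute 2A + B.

(31, 7)

First 2A:
Repeated addition: build up to 2A.
2A: tangent at (0, 27): λ = (3·0² + 28)/(2·27) ≡ 28/17. 17⁻¹ ≡ 24 (mod 37) since 17·24 = 408 ≡ 1, so λ ≡ 28·24 ≡ 6.
  x = λ² - 0 - 0 = 36 - 0 ≡ 36; y = λ·(0 - 36) - 27 ≡ 16. → (36, 16)
2A = (36, 16).
Finally 2A + B:
(36, 16) + (3, 27). λ = (27 - 16)/(3 - 36) ≡ 11/4 mod 37. 4⁻¹ ≡ 28 (mod 37), so λ ≡ 12.
  x = λ² - 36 - 3 = 144 - 39 ≡ 31; y = λ·(36 - 31) - 16 ≡ 7. → (31, 7)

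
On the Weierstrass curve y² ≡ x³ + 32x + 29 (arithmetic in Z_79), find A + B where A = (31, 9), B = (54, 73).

(31, 9) + (54, 73). λ = (73 - 9)/(54 - 31) ≡ 64/23 mod 79. 23⁻¹ ≡ 55 (mod 79), so λ ≡ 44.
  x = λ² - 31 - 54 = 1936 - 85 ≡ 34; y = λ·(31 - 34) - 9 ≡ 17. → (34, 17)

(34, 17)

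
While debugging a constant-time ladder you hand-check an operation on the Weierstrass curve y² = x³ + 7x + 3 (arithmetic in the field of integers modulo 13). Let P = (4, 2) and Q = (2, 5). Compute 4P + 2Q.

First 4P:
Double-and-add on 4 = (100)₂. Start with P = (4, 2) for the leading 1-bit.
double: tangent at (4, 2): λ = (3·4² + 7)/(2·2) ≡ 3/4. 4⁻¹ ≡ 10 (mod 13), so λ ≡ 3·10 ≡ 4.
  x = λ² - 4 - 4 = 16 - 8 ≡ 8; y = λ·(4 - 8) - 2 ≡ 8. → (8, 8)
double: tangent at (8, 8): λ = (3·8² + 7)/(2·8) ≡ 4/3. 3⁻¹ ≡ 9 (mod 13), so λ ≡ 4·9 ≡ 10.
  x = λ² - 8 - 8 = 100 - 16 ≡ 6; y = λ·(8 - 6) - 8 ≡ 12. → (6, 12)
4P = (6, 12).
Next 2Q:
Repeated addition: build up to 2Q.
2Q: tangent at (2, 5): λ = (3·2² + 7)/(2·5) ≡ 6/10. 10⁻¹ ≡ 4 (mod 13) since 10·4 = 40 ≡ 1, so λ ≡ 6·4 ≡ 11.
  x = λ² - 2 - 2 = 121 - 4 ≡ 0; y = λ·(2 - 0) - 5 ≡ 4. → (0, 4)
2Q = (0, 4).
Finally 4P + 2Q:
(6, 12) + (0, 4). λ = (4 - 12)/(0 - 6) ≡ 5/7 mod 13. 7⁻¹ ≡ 2 (mod 13), so λ ≡ 10.
  x = λ² - 6 - 0 = 100 - 6 ≡ 3; y = λ·(6 - 3) - 12 ≡ 5. → (3, 5)

(3, 5)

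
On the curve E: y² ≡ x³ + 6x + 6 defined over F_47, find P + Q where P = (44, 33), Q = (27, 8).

(44, 33) + (27, 8). λ = (8 - 33)/(27 - 44) ≡ 22/30 mod 47. 30⁻¹ ≡ 11 (mod 47), so λ ≡ 7.
  x = λ² - 44 - 27 = 49 - 71 ≡ 25; y = λ·(44 - 25) - 33 ≡ 6. → (25, 6)

(25, 6)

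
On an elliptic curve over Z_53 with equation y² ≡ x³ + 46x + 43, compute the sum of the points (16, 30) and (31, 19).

(16, 30) + (31, 19). λ = (19 - 30)/(31 - 16) ≡ 42/15 mod 53. 15⁻¹ ≡ 46 (mod 53), so λ ≡ 24.
  x = λ² - 16 - 31 = 576 - 47 ≡ 52; y = λ·(16 - 52) - 30 ≡ 7. → (52, 7)

(52, 7)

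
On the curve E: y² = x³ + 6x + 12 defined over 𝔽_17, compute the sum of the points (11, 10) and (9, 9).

(10, 16)

(11, 10) + (9, 9). λ = (9 - 10)/(9 - 11) ≡ 16/15 mod 17. 15⁻¹ ≡ 8 (mod 17) since 15·8 = 120 ≡ 1, so λ ≡ 9.
  x = λ² - 11 - 9 = 81 - 20 ≡ 10; y = λ·(11 - 10) - 10 ≡ 16. → (10, 16)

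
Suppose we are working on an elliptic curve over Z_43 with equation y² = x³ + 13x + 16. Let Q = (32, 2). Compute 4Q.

(6, 3)

Repeated addition: build up to 4Q.
2Q: tangent at (32, 2): λ = (3·32² + 13)/(2·2) ≡ 32/4. 4⁻¹ ≡ 11 (mod 43), so λ ≡ 32·11 ≡ 8.
  x = λ² - 32 - 32 = 64 - 64 ≡ 0; y = λ·(32 - 0) - 2 ≡ 39. → (0, 39)
3Q: (0, 39) + (32, 2). λ = (2 - 39)/(32 - 0) ≡ 6/32 mod 43. 32⁻¹ ≡ 39 (mod 43) since 32·39 = 1248 ≡ 1, so λ ≡ 19.
  x = λ² - 0 - 32 = 361 - 32 ≡ 28; y = λ·(0 - 28) - 39 ≡ 31. → (28, 31)
4Q: (28, 31) + (32, 2). λ = (2 - 31)/(32 - 28) ≡ 14/4 mod 43. 4⁻¹ ≡ 11 (mod 43) since 4·11 = 44 ≡ 1, so λ ≡ 25.
  x = λ² - 28 - 32 = 625 - 60 ≡ 6; y = λ·(28 - 6) - 31 ≡ 3. → (6, 3)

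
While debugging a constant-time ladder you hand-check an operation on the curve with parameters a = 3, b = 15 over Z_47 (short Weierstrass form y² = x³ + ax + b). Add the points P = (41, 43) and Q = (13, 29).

(5, 22)

(41, 43) + (13, 29). λ = (29 - 43)/(13 - 41) ≡ 33/19 mod 47. 19⁻¹ ≡ 5 (mod 47) since 19·5 = 95 ≡ 1, so λ ≡ 24.
  x = λ² - 41 - 13 = 576 - 54 ≡ 5; y = λ·(41 - 5) - 43 ≡ 22. → (5, 22)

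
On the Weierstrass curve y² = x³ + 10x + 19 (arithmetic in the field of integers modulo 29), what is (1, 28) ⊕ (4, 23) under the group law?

(1, 1)

(1, 28) + (4, 23). λ = (23 - 28)/(4 - 1) ≡ 24/3 mod 29. 3⁻¹ ≡ 10 (mod 29) since 3·10 = 30 ≡ 1, so λ ≡ 8.
  x = λ² - 1 - 4 = 64 - 5 ≡ 1; y = λ·(1 - 1) - 28 ≡ 1. → (1, 1)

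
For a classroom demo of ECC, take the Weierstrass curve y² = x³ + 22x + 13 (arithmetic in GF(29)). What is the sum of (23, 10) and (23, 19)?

The two points share x = 23 and their y-coordinates satisfy 10 + 19 ≡ 0 (mod 29), so they are inverses. Their sum is O.

O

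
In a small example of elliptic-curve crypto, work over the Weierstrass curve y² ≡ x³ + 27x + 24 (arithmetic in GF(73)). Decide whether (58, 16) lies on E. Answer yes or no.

y² = 16² ≡ 37; x³ + 27x + 24 = 196702 ≡ 40 (mod 73). 37 ≠ 40.

no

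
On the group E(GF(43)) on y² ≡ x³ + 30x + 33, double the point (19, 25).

tangent at (19, 25): λ = (3·19² + 30)/(2·25) ≡ 38/7. 7⁻¹ ≡ 37 (mod 43), so λ ≡ 38·37 ≡ 30.
  x = λ² - 19 - 19 = 900 - 38 ≡ 2; y = λ·(19 - 2) - 25 ≡ 12. → (2, 12)

(2, 12)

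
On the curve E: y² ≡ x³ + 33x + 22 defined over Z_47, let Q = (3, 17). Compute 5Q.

(43, 25)

Repeated addition: build up to 5Q.
2Q: tangent at (3, 17): λ = (3·3² + 33)/(2·17) ≡ 13/34. 34⁻¹ ≡ 18 (mod 47), so λ ≡ 13·18 ≡ 46.
  x = λ² - 3 - 3 = 2116 - 6 ≡ 42; y = λ·(3 - 42) - 17 ≡ 22. → (42, 22)
3Q: (42, 22) + (3, 17). λ = (17 - 22)/(3 - 42) ≡ 42/8 mod 47. 8⁻¹ ≡ 6 (mod 47) since 8·6 = 48 ≡ 1, so λ ≡ 17.
  x = λ² - 42 - 3 = 289 - 45 ≡ 9; y = λ·(42 - 9) - 22 ≡ 22. → (9, 22)
4Q: (9, 22) + (3, 17). λ = (17 - 22)/(3 - 9) ≡ 42/41 mod 47. 41⁻¹ ≡ 39 (mod 47), so λ ≡ 40.
  x = λ² - 9 - 3 = 1600 - 12 ≡ 37; y = λ·(9 - 37) - 22 ≡ 33. → (37, 33)
5Q: (37, 33) + (3, 17). λ = (17 - 33)/(3 - 37) ≡ 31/13 mod 47. 13⁻¹ ≡ 29 (mod 47) since 13·29 = 377 ≡ 1, so λ ≡ 6.
  x = λ² - 37 - 3 = 36 - 40 ≡ 43; y = λ·(37 - 43) - 33 ≡ 25. → (43, 25)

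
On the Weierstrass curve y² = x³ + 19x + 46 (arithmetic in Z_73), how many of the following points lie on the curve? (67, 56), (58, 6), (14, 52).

1

(67, 56): 56² ≡ 70, rhs ≡ 8 → off.
(58, 6): 6² ≡ 36, rhs ≡ 36 → on.
(14, 52): 52² ≡ 3, rhs ≡ 63 → off.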